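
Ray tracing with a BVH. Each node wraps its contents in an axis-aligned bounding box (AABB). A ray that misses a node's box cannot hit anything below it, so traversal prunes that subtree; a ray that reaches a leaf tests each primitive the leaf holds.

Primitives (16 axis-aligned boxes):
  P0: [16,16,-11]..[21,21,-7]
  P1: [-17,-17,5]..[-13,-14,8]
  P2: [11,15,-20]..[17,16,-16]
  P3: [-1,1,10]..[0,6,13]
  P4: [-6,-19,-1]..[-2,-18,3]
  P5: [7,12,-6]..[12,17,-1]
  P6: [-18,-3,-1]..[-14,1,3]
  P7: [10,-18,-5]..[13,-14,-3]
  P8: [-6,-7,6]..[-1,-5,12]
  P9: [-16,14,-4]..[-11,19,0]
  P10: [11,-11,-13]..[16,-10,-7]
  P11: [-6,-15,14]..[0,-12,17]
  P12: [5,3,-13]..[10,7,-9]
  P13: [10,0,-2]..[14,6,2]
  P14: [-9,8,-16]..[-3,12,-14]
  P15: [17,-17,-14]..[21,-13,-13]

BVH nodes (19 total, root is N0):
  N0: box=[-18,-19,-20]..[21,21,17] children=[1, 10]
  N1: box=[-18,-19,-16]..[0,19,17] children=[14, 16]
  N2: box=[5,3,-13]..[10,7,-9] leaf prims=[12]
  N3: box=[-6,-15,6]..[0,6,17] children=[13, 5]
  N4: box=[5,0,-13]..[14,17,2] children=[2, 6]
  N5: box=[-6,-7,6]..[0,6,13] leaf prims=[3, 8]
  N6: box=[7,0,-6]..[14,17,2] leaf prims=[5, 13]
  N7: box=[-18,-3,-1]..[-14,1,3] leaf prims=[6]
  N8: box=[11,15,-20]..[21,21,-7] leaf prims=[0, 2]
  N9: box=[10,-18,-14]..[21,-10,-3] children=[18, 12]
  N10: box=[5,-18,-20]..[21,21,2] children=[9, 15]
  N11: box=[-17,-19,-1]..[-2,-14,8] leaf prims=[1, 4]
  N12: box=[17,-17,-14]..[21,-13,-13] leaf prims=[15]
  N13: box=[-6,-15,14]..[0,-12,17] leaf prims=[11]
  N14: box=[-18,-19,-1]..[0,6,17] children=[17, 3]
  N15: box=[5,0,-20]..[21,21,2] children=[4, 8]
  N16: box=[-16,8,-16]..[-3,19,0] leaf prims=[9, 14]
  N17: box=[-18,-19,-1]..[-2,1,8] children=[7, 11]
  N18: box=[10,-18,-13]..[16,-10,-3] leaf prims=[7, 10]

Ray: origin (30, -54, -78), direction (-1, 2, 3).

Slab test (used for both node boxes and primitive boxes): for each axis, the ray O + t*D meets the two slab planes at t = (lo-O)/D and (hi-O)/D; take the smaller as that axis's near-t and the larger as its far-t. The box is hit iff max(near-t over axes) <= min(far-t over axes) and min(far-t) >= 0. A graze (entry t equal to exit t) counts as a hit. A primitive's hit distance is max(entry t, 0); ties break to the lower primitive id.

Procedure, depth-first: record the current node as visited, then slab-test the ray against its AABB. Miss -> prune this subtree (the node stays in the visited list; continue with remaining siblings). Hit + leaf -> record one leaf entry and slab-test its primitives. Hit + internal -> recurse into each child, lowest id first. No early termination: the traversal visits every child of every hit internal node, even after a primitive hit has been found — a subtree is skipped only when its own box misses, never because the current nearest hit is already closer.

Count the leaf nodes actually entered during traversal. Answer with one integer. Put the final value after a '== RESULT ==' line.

Trace the traversal:
N0 x:[9,48] y:[35/2,75/2] z:[58/3,95/3] -> hit [58/3,95/3], descend [1, 10]
  N1 x:[30,48] y:[35/2,73/2] z:[62/3,95/3] -> hit [30,95/3], descend [14, 16]
    N14 x:[30,48] y:[35/2,30] z:[77/3,95/3] -> hit [30,30], descend [3, 17]
      N3 x:[30,36] y:[39/2,30] z:[28,95/3] -> hit [30,30], descend [5, 13]
        N5 x:[30,36] y:[47/2,30] z:[28,91/3] -> hit [30,30] leaf, test {P3@t=30, P8(miss)}
        N13 x:[30,36] y:[39/2,21] z:[92/3,95/3] -> miss, prune
      N17 x:[32,48] y:[35/2,55/2] z:[77/3,86/3] -> miss, prune
    N16 x:[33,46] y:[31,73/2] z:[62/3,26] -> miss, prune
  N10 x:[9,25] y:[18,75/2] z:[58/3,80/3] -> hit [58/3,25], descend [9, 15]
    N9 x:[9,20] y:[18,22] z:[64/3,25] -> miss, prune
    N15 x:[9,25] y:[27,75/2] z:[58/3,80/3] -> miss, prune

order=[0, 1, 14, 3, 5, 13, 17, 16, 10, 9, 15]  |boxes|=11  |leaves|=1  hit=P3

== RESULT ==
1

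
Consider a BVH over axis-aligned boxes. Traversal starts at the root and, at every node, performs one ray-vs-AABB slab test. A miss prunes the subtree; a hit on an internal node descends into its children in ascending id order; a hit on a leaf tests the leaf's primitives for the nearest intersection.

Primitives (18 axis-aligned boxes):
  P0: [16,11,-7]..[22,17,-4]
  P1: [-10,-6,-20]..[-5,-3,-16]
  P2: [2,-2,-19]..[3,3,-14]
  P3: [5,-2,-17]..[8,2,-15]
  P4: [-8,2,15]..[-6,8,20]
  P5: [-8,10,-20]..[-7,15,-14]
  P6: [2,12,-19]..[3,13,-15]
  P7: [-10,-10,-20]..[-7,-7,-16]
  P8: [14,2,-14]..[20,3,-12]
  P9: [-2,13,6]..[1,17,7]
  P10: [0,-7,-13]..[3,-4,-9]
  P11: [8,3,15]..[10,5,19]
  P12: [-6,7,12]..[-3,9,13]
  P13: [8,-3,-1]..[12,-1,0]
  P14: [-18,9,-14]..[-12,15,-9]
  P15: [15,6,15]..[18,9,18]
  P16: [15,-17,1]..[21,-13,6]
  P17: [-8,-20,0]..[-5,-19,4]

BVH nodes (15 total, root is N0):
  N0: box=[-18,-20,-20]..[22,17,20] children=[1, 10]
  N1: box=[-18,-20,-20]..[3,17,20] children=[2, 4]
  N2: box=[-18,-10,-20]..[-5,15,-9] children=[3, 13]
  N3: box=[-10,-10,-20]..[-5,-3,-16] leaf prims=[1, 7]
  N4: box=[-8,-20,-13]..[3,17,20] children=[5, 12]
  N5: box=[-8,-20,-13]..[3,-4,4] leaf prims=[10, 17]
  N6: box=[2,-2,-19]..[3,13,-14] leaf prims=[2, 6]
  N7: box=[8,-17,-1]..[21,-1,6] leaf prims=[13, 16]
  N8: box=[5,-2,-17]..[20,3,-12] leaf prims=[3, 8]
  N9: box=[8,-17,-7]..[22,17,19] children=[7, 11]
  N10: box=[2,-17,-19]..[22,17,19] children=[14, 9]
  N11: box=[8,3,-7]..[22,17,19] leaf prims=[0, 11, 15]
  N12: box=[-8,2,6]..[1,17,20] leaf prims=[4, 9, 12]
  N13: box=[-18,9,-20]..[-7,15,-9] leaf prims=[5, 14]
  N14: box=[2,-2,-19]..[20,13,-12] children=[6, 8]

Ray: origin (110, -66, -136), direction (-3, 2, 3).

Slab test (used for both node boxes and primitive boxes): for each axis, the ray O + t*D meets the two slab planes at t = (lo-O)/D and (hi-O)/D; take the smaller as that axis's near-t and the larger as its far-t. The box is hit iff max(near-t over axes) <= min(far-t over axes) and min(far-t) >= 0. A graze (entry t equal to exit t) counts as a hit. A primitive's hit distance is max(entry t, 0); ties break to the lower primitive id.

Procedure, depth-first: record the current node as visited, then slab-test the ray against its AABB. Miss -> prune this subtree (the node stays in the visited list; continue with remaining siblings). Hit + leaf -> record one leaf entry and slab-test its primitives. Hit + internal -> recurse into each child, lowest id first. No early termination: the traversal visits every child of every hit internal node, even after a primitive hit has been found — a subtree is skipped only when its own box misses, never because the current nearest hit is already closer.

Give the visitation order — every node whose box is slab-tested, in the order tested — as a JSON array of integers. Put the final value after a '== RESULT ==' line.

Trace the traversal:
N0 x:[88/3,128/3] y:[23,83/2] z:[116/3,52] -> hit [116/3,83/2], descend [1, 10]
  N1 x:[107/3,128/3] y:[23,83/2] z:[116/3,52] -> hit [116/3,83/2], descend [2, 4]
    N2 x:[115/3,128/3] y:[28,81/2] z:[116/3,127/3] -> hit [116/3,81/2], descend [3, 13]
      N3 x:[115/3,40] y:[28,63/2] z:[116/3,40] -> miss, prune
      N13 x:[39,128/3] y:[75/2,81/2] z:[116/3,127/3] -> hit [39,81/2] leaf, test {P5@t=39, P14(miss)}
    N4 x:[107/3,118/3] y:[23,83/2] z:[41,52] -> miss, prune
  N10 x:[88/3,36] y:[49/2,83/2] z:[39,155/3] -> miss, prune

order=[0, 1, 2, 3, 13, 4, 10]  |boxes|=7  |leaves|=1  hit=P5

== RESULT ==
[0, 1, 2, 3, 13, 4, 10]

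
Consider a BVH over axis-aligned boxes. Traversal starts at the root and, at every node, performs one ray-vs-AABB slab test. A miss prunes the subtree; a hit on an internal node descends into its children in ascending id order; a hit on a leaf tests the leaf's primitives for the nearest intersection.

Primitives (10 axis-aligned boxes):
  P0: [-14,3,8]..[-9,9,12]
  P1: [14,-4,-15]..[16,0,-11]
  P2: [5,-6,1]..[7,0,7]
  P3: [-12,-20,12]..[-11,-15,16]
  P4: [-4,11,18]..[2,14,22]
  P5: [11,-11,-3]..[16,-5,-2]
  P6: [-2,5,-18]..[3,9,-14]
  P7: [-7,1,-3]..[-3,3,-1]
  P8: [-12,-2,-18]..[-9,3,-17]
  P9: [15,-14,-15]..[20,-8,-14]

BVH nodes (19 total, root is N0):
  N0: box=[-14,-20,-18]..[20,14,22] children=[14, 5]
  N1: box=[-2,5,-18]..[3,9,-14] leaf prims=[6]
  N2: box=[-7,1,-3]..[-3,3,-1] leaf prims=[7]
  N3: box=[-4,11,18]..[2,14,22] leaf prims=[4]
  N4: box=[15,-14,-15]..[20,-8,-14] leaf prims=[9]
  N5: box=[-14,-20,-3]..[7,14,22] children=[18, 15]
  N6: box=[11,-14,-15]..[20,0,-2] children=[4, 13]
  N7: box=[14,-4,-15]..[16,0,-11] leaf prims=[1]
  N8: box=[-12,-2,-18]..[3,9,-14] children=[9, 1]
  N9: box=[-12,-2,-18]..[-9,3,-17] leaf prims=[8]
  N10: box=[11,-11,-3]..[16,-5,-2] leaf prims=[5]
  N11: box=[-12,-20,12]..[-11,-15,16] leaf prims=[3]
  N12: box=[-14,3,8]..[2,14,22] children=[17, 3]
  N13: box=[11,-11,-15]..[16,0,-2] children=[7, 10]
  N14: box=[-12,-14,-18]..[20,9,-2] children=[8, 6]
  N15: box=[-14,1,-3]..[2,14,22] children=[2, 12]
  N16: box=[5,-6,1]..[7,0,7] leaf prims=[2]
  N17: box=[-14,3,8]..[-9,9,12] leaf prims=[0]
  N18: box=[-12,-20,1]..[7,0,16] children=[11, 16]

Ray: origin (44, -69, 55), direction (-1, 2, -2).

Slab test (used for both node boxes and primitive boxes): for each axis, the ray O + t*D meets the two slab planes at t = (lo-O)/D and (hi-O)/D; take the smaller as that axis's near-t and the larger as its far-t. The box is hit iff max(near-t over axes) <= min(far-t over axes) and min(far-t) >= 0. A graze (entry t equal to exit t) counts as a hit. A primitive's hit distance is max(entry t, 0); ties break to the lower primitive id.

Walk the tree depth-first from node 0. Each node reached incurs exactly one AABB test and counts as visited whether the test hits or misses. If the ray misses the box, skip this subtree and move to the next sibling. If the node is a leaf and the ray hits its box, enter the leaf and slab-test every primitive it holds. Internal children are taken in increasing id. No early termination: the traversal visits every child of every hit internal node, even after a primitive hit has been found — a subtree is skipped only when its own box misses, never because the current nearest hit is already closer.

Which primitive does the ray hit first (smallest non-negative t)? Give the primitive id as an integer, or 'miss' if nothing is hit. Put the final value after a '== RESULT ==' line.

Walk:
N0 x:[24,58] y:[49/2,83/2] z:[33/2,73/2] -> hit [49/2,73/2], descend [5, 14]
  N5 x:[37,58] y:[49/2,83/2] z:[33/2,29] -> miss, prune
  N14 x:[24,56] y:[55/2,39] z:[57/2,73/2] -> hit [57/2,73/2], descend [6, 8]
    N6 x:[24,33] y:[55/2,69/2] z:[57/2,35] -> hit [57/2,33], descend [4, 13]
      N4 x:[24,29] y:[55/2,61/2] z:[69/2,35] -> miss, prune
      N13 x:[28,33] y:[29,69/2] z:[57/2,35] -> hit [29,33], descend [7, 10]
        N7 x:[28,30] y:[65/2,69/2] z:[33,35] -> miss, prune
        N10 x:[28,33] y:[29,32] z:[57/2,29] -> hit [29,29] leaf, test {P5@t=29}
    N8 x:[41,56] y:[67/2,39] z:[69/2,73/2] -> miss, prune

9 AABB tests over nodes [0, 5, 14, 6, 4, 13, 7, 10, 8]; 1 leaf entered; closest P5.

== RESULT ==
5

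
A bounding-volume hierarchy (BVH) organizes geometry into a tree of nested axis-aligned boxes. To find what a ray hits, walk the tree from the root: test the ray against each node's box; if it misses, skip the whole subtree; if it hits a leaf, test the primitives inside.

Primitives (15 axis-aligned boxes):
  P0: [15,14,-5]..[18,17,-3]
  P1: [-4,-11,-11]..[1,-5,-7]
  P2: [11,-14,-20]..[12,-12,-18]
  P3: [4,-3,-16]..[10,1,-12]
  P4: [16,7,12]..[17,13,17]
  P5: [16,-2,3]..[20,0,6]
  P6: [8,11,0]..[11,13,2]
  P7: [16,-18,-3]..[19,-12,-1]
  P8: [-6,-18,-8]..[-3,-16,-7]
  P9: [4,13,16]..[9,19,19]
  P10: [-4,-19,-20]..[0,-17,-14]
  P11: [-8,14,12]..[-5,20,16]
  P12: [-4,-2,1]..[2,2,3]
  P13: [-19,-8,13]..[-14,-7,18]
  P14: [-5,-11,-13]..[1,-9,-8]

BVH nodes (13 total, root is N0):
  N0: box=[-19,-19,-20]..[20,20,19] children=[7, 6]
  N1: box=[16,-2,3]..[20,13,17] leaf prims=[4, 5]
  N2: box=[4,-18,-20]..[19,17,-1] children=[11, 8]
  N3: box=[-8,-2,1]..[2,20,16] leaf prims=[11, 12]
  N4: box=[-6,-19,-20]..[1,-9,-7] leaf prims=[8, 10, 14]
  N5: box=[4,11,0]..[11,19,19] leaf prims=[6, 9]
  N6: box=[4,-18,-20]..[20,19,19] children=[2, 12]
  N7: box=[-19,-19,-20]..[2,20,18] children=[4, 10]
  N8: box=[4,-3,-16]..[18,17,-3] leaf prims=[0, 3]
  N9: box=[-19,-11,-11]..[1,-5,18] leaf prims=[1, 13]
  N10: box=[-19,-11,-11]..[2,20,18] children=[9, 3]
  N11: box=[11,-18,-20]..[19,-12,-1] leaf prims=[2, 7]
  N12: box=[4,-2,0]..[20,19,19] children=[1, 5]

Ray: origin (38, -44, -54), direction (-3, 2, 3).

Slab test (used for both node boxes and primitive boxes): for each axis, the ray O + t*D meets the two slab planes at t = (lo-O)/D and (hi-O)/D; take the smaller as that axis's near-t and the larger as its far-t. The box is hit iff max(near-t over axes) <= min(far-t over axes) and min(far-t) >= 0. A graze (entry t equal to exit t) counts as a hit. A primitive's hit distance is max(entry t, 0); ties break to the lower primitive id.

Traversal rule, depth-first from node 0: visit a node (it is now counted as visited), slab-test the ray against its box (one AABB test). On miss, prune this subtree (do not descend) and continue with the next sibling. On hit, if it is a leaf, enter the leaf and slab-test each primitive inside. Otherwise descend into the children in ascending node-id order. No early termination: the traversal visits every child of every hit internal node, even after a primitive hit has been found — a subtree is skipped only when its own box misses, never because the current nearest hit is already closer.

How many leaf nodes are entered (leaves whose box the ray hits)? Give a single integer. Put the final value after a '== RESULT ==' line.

Traverse from the root:
N0 x:[6,19] y:[25/2,32] z:[34/3,73/3] -> hit [25/2,19], descend [6, 7]
  N6 x:[6,34/3] y:[13,63/2] z:[34/3,73/3] -> miss, prune
  N7 x:[12,19] y:[25/2,32] z:[34/3,24] -> hit [25/2,19], descend [4, 10]
    N4 x:[37/3,44/3] y:[25/2,35/2] z:[34/3,47/3] -> hit [25/2,44/3] leaf, test {P8(miss), P10@t=38/3, P14(miss)}
    N10 x:[12,19] y:[33/2,32] z:[43/3,24] -> hit [33/2,19], descend [3, 9]
      N3 x:[12,46/3] y:[21,32] z:[55/3,70/3] -> miss, prune
      N9 x:[37/3,19] y:[33/2,39/2] z:[43/3,24] -> hit [33/2,19] leaf, test {P1(miss), P13(miss)}

Summary -> nodes [0, 6, 7, 4, 10, 3, 9]; box-tests=7; leaf-entries=2; first=P10

== RESULT ==
2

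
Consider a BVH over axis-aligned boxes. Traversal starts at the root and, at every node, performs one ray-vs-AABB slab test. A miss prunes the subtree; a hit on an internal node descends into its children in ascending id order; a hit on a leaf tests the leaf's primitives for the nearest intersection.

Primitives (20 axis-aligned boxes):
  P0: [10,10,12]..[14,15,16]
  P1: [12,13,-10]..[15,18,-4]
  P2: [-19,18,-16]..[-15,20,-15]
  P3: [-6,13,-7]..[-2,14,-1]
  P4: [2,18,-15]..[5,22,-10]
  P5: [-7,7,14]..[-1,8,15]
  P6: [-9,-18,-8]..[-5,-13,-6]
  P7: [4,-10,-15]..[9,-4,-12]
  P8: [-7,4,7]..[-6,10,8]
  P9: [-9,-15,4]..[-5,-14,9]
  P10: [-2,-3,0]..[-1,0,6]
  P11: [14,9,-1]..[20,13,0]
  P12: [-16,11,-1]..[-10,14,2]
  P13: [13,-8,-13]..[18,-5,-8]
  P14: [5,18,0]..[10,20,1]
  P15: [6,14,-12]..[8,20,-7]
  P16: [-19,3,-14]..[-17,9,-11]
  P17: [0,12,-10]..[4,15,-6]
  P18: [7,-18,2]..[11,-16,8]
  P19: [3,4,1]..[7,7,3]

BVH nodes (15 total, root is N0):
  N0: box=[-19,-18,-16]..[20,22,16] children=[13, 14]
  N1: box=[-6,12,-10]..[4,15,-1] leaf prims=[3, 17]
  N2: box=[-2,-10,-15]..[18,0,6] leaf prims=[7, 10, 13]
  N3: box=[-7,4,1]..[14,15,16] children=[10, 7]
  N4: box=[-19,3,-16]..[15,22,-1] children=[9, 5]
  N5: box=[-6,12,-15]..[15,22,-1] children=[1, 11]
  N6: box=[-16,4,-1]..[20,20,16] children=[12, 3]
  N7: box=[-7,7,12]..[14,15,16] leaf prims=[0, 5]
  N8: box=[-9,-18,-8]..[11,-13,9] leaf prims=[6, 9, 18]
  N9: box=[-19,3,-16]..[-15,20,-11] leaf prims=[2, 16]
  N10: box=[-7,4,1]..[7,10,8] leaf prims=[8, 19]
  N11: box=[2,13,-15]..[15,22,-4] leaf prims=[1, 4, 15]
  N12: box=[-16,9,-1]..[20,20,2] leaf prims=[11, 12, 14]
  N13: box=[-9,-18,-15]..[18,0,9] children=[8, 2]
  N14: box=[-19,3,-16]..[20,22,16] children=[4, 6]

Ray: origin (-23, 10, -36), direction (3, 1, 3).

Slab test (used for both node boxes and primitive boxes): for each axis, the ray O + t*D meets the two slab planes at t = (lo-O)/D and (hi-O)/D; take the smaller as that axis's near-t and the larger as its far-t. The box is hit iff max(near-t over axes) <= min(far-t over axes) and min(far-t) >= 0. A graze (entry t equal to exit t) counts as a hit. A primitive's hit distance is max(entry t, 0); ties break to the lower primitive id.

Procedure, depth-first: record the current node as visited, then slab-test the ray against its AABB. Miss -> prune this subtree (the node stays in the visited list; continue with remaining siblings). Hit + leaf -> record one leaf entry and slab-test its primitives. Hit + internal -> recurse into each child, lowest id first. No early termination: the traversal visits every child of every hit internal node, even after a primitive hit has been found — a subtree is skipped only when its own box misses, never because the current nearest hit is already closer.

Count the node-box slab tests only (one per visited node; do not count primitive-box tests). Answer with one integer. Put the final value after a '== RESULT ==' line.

Trace the traversal:
N0 x:[4/3,43/3] y:[-28,12] z:[20/3,52/3] -> hit [20/3,12], descend [13, 14]
  N13 x:[14/3,41/3] y:[-28,-10] z:[7,15] -> miss, prune
  N14 x:[4/3,43/3] y:[-7,12] z:[20/3,52/3] -> hit [20/3,12], descend [4, 6]
    N4 x:[4/3,38/3] y:[-7,12] z:[20/3,35/3] -> hit [20/3,35/3], descend [5, 9]
      N5 x:[17/3,38/3] y:[2,12] z:[7,35/3] -> hit [7,35/3], descend [1, 11]
        N1 x:[17/3,9] y:[2,5] z:[26/3,35/3] -> miss, prune
        N11 x:[25/3,38/3] y:[3,12] z:[7,32/3] -> hit [25/3,32/3] leaf, test {P1(miss), P4@t=25/3, P15@t=29/3}
      N9 x:[4/3,8/3] y:[-7,10] z:[20/3,25/3] -> miss, prune
    N6 x:[7/3,43/3] y:[-6,10] z:[35/3,52/3] -> miss, prune

Visited [0, 13, 14, 4, 5, 1, 11, 9, 6]. Tests: 9 box, 1 leaf. Nearest: P4.

== RESULT ==
9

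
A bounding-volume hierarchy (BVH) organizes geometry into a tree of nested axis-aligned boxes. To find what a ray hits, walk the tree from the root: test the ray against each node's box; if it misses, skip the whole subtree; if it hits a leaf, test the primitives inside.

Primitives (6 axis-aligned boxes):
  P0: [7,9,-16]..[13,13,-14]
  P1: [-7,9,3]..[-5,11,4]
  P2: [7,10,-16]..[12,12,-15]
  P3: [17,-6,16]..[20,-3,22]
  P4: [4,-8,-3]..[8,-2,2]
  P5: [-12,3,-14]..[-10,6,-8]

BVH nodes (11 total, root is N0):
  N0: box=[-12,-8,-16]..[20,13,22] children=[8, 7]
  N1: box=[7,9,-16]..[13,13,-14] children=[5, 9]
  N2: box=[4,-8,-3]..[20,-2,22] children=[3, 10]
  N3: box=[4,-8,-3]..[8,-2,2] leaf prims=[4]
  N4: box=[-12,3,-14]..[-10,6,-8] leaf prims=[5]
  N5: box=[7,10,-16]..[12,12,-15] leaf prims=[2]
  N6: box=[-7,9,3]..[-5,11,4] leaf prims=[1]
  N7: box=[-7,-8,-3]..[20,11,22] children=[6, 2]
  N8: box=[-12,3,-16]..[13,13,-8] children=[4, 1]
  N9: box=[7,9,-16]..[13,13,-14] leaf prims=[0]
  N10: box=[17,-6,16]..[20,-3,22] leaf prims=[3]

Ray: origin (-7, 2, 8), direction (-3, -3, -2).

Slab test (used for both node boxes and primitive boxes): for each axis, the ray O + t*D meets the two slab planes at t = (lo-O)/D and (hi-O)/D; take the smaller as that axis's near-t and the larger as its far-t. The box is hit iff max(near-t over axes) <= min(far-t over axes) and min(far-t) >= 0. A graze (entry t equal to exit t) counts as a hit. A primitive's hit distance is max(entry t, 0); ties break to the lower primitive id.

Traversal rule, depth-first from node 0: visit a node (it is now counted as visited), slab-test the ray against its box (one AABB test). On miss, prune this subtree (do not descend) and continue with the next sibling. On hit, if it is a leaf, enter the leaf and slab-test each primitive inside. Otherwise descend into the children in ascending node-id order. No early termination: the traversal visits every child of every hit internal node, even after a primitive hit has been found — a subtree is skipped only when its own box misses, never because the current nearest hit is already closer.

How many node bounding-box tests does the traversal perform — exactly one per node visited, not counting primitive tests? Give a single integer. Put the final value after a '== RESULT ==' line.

Traverse from the root:
N0 x:[-9,5/3] y:[-11/3,10/3] z:[-7,12] -> hit [-11/3,5/3], descend [7, 8]
  N7 x:[-9,0] y:[-3,10/3] z:[-7,11/2] -> hit [-3,0], descend [2, 6]
    N2 x:[-9,-11/3] y:[4/3,10/3] z:[-7,11/2] -> miss, prune
    N6 x:[-2/3,0] y:[-3,-7/3] z:[2,5/2] -> miss, prune
  N8 x:[-20/3,5/3] y:[-11/3,-1/3] z:[8,12] -> miss, prune

Summary -> nodes [0, 7, 2, 6, 8]; box-tests=5; leaf-entries=0; first=miss

== RESULT ==
5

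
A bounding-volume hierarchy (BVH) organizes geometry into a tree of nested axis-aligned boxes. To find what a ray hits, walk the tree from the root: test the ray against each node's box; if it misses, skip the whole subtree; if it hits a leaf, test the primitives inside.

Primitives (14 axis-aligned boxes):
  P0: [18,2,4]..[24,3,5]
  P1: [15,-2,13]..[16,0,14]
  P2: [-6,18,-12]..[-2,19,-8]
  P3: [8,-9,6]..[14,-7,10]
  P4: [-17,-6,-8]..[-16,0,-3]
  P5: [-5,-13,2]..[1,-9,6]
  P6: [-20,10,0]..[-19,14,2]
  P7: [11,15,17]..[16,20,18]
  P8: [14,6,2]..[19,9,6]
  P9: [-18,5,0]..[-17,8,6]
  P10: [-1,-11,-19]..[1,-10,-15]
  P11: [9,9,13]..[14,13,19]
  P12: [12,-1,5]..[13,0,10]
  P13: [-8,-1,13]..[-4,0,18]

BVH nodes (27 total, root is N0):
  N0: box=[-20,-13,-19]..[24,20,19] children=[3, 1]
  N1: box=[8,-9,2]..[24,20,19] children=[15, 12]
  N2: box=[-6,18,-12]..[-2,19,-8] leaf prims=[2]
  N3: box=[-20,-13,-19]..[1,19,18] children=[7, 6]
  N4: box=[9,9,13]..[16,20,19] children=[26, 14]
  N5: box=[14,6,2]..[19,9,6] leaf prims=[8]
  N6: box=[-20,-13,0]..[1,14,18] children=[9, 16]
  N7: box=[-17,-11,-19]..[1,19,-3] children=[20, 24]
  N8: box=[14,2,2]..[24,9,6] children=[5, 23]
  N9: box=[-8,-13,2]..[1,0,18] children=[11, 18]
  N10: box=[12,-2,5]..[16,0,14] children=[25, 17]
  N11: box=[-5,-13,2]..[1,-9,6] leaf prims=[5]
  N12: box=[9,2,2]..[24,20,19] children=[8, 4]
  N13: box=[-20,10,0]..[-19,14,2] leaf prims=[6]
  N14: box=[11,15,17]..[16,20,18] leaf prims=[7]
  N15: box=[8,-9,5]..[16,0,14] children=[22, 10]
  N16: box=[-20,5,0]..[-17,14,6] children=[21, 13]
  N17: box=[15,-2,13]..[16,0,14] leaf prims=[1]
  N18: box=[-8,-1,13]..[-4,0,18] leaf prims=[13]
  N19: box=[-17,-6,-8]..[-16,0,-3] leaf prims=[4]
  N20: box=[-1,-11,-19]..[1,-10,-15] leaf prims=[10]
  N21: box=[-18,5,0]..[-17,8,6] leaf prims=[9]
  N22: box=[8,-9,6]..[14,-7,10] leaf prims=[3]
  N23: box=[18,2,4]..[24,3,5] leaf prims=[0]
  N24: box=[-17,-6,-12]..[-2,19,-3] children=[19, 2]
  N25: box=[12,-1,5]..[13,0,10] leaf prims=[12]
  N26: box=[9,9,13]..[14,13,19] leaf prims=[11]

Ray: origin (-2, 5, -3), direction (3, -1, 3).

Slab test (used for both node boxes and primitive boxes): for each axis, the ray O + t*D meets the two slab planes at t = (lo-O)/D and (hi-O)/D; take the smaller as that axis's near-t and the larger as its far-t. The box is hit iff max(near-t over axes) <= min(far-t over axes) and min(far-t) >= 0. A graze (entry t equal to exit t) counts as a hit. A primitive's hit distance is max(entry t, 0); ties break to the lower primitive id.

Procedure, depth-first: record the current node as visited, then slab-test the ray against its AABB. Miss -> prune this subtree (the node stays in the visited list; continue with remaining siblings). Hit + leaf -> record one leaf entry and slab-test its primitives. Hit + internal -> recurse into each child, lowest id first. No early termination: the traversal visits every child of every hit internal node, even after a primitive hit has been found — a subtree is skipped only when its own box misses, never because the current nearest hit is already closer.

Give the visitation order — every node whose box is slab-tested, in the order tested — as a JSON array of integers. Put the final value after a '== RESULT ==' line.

Traverse from the root:
N0 x:[-6,26/3] y:[-15,18] z:[-16/3,22/3] -> hit [-16/3,22/3], descend [1, 3]
  N1 x:[10/3,26/3] y:[-15,14] z:[5/3,22/3] -> hit [10/3,22/3], descend [12, 15]
    N12 x:[11/3,26/3] y:[-15,3] z:[5/3,22/3] -> miss, prune
    N15 x:[10/3,6] y:[5,14] z:[8/3,17/3] -> hit [5,17/3], descend [10, 22]
      N10 x:[14/3,6] y:[5,7] z:[8/3,17/3] -> hit [5,17/3], descend [17, 25]
        N17 x:[17/3,6] y:[5,7] z:[16/3,17/3] -> hit [17/3,17/3] leaf, test {P1@t=17/3}
        N25 x:[14/3,5] y:[5,6] z:[8/3,13/3] -> miss, prune
      N22 x:[10/3,16/3] y:[12,14] z:[3,13/3] -> miss, prune
  N3 x:[-6,1] y:[-14,18] z:[-16/3,7] -> hit [-16/3,1], descend [6, 7]
    N6 x:[-6,1] y:[-9,18] z:[1,7] -> hit [1,1], descend [9, 16]
      N9 x:[-2,1] y:[5,18] z:[5/3,7] -> miss, prune
      N16 x:[-6,-5] y:[-9,0] z:[1,3] -> miss, prune
    N7 x:[-5,1] y:[-14,16] z:[-16/3,0] -> hit [-5,0], descend [20, 24]
      N20 x:[1/3,1] y:[15,16] z:[-16/3,-4] -> miss, prune
      N24 x:[-5,0] y:[-14,11] z:[-3,0] -> hit [-3,0], descend [2, 19]
        N2 x:[-4/3,0] y:[-14,-13] z:[-3,-5/3] -> miss, prune
        N19 x:[-5,-14/3] y:[5,11] z:[-5/3,0] -> miss, prune

Visited [0, 1, 12, 15, 10, 17, 25, 22, 3, 6, 9, 16, 7, 20, 24, 2, 19]. Tests: 17 box, 1 leaf. Nearest: P1.

== RESULT ==
[0, 1, 12, 15, 10, 17, 25, 22, 3, 6, 9, 16, 7, 20, 24, 2, 19]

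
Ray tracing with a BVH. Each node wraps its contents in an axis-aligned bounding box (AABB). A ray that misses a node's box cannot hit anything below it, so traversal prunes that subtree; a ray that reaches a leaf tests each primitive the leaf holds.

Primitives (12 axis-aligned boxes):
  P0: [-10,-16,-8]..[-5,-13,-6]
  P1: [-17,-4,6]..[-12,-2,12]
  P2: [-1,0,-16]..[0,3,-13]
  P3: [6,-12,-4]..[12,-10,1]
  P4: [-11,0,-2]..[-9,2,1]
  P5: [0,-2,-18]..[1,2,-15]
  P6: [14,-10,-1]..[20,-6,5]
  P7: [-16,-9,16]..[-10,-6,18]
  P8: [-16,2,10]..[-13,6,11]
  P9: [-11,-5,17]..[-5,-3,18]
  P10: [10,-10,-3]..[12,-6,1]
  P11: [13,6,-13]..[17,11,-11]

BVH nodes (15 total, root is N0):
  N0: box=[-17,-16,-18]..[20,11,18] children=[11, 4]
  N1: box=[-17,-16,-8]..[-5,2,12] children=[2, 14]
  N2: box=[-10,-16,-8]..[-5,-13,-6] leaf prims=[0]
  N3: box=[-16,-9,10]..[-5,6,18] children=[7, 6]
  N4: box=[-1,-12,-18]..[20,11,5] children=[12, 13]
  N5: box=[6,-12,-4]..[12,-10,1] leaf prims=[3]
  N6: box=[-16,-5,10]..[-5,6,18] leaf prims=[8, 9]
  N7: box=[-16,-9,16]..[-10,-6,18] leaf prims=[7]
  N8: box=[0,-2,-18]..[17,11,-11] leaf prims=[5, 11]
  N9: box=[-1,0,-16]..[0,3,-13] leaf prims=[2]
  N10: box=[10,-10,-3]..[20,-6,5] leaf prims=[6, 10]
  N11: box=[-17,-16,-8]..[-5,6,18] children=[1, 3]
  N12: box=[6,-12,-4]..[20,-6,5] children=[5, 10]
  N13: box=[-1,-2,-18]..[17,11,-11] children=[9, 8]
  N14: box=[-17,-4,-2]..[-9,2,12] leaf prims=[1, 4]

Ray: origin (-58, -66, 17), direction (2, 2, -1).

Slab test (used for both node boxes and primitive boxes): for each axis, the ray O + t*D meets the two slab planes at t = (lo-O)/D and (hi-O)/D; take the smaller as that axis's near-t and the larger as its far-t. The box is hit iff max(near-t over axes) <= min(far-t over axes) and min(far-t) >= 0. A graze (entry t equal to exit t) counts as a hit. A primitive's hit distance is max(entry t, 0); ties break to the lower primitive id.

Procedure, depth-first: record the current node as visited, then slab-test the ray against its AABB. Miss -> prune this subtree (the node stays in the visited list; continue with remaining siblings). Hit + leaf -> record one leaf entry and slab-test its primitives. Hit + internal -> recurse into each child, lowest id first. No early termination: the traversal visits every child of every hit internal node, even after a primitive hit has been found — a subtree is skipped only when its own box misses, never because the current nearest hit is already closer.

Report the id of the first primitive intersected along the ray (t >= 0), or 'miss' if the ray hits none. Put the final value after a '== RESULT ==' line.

Walk:
N0 x:[41/2,39] y:[25,77/2] z:[-1,35] -> hit [25,35], descend [4, 11]
  N4 x:[57/2,39] y:[27,77/2] z:[12,35] -> hit [57/2,35], descend [12, 13]
    N12 x:[32,39] y:[27,30] z:[12,21] -> miss, prune
    N13 x:[57/2,75/2] y:[32,77/2] z:[28,35] -> hit [32,35], descend [8, 9]
      N8 x:[29,75/2] y:[32,77/2] z:[28,35] -> hit [32,35] leaf, test {P5(miss), P11(miss)}
      N9 x:[57/2,29] y:[33,69/2] z:[30,33] -> miss, prune
  N11 x:[41/2,53/2] y:[25,36] z:[-1,25] -> hit [25,25], descend [1, 3]
    N1 x:[41/2,53/2] y:[25,34] z:[5,25] -> hit [25,25], descend [2, 14]
      N2 x:[24,53/2] y:[25,53/2] z:[23,25] -> hit [25,25] leaf, test {P0@t=25}
      N14 x:[41/2,49/2] y:[31,34] z:[5,19] -> miss, prune
    N3 x:[21,53/2] y:[57/2,36] z:[-1,7] -> miss, prune

Visited [0, 4, 12, 13, 8, 9, 11, 1, 2, 14, 3]. Tests: 11 box, 2 leaf. Nearest: P0.

== RESULT ==
0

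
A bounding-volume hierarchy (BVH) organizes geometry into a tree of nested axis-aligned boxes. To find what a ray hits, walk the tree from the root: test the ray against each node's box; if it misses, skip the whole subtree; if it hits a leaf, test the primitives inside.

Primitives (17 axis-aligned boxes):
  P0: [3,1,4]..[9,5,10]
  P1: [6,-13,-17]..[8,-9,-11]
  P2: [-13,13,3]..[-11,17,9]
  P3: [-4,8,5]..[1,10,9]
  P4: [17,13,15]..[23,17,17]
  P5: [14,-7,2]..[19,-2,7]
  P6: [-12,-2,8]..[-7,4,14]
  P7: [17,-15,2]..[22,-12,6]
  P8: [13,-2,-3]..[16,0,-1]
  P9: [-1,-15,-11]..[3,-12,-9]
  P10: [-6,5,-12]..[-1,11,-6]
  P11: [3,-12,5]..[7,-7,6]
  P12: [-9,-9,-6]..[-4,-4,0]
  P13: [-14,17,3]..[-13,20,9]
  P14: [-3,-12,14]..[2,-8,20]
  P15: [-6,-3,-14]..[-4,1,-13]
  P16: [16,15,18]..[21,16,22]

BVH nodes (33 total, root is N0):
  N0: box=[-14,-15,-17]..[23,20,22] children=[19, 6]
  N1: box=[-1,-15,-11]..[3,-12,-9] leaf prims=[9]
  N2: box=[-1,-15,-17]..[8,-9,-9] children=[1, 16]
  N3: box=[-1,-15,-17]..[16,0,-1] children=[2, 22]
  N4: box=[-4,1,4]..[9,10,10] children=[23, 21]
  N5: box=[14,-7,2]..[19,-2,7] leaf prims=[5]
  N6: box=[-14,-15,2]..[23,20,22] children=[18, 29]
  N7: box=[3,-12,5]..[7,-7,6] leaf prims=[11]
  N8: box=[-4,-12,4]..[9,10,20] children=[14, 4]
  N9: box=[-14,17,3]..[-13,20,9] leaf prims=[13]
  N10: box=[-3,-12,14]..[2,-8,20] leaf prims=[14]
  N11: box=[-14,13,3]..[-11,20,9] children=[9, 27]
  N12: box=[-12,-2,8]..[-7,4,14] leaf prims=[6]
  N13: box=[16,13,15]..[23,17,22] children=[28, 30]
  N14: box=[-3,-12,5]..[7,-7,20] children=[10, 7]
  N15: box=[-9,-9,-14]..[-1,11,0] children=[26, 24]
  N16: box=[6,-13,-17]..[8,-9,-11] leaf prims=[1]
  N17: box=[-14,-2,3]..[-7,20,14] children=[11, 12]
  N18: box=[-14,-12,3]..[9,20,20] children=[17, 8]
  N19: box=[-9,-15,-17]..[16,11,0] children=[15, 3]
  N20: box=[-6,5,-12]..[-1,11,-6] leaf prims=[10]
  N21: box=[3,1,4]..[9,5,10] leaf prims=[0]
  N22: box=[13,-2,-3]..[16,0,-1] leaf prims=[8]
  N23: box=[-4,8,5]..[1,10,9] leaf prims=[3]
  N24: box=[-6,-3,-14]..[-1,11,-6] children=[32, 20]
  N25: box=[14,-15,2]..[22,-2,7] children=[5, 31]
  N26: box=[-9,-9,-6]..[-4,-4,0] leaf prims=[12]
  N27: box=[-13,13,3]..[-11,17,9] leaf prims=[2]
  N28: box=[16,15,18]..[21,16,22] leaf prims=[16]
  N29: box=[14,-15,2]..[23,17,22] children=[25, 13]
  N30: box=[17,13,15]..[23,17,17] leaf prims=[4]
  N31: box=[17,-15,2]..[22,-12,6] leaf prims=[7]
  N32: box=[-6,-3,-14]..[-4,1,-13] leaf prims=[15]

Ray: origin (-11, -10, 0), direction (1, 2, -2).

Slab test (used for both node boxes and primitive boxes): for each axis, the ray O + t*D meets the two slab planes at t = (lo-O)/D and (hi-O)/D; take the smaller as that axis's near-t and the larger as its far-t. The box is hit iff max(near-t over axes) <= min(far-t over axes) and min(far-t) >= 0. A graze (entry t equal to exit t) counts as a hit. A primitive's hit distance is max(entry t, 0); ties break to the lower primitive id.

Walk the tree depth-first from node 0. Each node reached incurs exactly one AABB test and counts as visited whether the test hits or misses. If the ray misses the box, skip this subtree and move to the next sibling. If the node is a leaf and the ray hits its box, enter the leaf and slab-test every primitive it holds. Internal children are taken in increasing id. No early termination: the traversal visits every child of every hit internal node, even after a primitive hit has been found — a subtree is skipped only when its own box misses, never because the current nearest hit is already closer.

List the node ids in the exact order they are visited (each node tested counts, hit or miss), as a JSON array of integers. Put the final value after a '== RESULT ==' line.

Traverse from the root:
N0 x:[-3,34] y:[-5/2,15] z:[-11,17/2] -> hit [-5/2,17/2], descend [6, 19]
  N6 x:[-3,34] y:[-5/2,15] z:[-11,-1] -> miss, prune
  N19 x:[2,27] y:[-5/2,21/2] z:[0,17/2] -> hit [2,17/2], descend [3, 15]
    N3 x:[10,27] y:[-5/2,5] z:[1/2,17/2] -> miss, prune
    N15 x:[2,10] y:[1/2,21/2] z:[0,7] -> hit [2,7], descend [24, 26]
      N24 x:[5,10] y:[7/2,21/2] z:[3,7] -> hit [5,7], descend [20, 32]
        N20 x:[5,10] y:[15/2,21/2] z:[3,6] -> miss, prune
        N32 x:[5,7] y:[7/2,11/2] z:[13/2,7] -> miss, prune
      N26 x:[2,7] y:[1/2,3] z:[0,3] -> hit [2,3] leaf, test {P12@t=2}

Visited [0, 6, 19, 3, 15, 24, 20, 32, 26]. Tests: 9 box, 1 leaf. Nearest: P12.

== RESULT ==
[0, 6, 19, 3, 15, 24, 20, 32, 26]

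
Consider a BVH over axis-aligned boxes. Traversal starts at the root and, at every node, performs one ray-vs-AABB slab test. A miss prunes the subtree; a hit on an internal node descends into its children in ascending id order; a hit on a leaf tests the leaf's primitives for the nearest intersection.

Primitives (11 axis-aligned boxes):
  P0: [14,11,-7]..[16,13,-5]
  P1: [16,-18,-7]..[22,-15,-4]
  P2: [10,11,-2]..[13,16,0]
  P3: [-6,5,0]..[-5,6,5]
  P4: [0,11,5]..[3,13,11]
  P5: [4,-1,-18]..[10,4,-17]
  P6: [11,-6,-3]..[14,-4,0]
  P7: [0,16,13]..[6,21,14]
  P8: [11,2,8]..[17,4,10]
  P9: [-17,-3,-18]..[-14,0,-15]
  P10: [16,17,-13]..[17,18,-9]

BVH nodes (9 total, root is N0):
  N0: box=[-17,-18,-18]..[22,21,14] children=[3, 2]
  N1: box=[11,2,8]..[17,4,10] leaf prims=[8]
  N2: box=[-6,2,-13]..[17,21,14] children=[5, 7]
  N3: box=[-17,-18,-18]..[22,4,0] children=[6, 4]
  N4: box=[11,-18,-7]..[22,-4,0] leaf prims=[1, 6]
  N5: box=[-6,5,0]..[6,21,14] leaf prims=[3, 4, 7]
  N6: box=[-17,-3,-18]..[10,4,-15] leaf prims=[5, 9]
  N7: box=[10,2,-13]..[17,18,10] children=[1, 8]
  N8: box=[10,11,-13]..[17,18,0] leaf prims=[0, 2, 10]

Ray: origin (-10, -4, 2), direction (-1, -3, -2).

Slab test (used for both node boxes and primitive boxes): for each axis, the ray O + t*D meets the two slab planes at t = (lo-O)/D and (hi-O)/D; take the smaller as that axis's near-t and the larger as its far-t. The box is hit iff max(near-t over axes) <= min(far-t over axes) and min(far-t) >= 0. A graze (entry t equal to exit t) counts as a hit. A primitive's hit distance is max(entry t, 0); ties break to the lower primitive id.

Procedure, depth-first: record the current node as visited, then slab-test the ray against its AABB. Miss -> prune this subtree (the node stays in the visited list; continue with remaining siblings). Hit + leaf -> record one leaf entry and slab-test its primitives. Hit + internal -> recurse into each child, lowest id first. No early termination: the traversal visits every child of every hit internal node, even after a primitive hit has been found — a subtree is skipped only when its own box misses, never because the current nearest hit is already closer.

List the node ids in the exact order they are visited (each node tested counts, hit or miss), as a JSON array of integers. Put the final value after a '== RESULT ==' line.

Walk:
N0 x:[-32,7] y:[-25/3,14/3] z:[-6,10] -> hit [-6,14/3], descend [2, 3]
  N2 x:[-27,-4] y:[-25/3,-2] z:[-6,15/2] -> miss, prune
  N3 x:[-32,7] y:[-8/3,14/3] z:[1,10] -> hit [1,14/3], descend [4, 6]
    N4 x:[-32,-21] y:[0,14/3] z:[1,9/2] -> miss, prune
    N6 x:[-20,7] y:[-8/3,-1/3] z:[17/2,10] -> miss, prune

Visited [0, 2, 3, 4, 6]. Tests: 5 box, 0 leaf. Nearest: miss.

== RESULT ==
[0, 2, 3, 4, 6]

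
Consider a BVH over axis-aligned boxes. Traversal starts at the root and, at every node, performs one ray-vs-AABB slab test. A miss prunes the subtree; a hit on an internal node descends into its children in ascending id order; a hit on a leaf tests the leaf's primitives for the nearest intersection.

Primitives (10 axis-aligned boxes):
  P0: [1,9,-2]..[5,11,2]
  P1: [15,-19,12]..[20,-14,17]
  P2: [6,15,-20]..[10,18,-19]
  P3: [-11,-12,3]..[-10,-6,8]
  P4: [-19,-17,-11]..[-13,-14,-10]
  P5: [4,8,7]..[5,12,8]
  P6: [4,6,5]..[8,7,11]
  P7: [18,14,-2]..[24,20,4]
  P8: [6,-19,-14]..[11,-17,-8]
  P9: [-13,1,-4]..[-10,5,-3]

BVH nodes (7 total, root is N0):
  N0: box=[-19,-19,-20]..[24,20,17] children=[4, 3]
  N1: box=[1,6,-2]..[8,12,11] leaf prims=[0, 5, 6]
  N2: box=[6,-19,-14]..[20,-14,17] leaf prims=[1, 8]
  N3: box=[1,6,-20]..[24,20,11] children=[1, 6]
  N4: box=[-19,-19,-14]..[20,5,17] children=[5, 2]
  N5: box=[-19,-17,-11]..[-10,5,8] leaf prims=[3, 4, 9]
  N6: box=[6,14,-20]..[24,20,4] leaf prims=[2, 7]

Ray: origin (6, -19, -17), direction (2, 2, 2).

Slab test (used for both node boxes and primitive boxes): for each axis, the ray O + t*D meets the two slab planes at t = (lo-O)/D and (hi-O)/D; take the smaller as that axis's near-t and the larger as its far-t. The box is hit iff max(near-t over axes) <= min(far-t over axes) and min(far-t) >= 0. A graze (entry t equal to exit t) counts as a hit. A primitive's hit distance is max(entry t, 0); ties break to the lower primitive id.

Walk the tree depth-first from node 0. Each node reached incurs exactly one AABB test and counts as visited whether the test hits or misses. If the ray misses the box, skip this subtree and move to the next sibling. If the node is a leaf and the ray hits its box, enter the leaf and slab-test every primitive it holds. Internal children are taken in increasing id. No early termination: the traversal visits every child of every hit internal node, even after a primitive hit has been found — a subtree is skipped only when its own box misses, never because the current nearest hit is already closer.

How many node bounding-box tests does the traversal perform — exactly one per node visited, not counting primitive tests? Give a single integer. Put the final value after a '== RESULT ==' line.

Trace the traversal:
N0 x:[-25/2,9] y:[0,39/2] z:[-3/2,17] -> hit [0,9], descend [3, 4]
  N3 x:[-5/2,9] y:[25/2,39/2] z:[-3/2,14] -> miss, prune
  N4 x:[-25/2,7] y:[0,12] z:[3/2,17] -> hit [3/2,7], descend [2, 5]
    N2 x:[0,7] y:[0,5/2] z:[3/2,17] -> hit [3/2,5/2] leaf, test {P1(miss), P8(miss)}
    N5 x:[-25/2,-8] y:[1,12] z:[3,25/2] -> miss, prune

order=[0, 3, 4, 2, 5]  |boxes|=5  |leaves|=1  hit=miss

== RESULT ==
5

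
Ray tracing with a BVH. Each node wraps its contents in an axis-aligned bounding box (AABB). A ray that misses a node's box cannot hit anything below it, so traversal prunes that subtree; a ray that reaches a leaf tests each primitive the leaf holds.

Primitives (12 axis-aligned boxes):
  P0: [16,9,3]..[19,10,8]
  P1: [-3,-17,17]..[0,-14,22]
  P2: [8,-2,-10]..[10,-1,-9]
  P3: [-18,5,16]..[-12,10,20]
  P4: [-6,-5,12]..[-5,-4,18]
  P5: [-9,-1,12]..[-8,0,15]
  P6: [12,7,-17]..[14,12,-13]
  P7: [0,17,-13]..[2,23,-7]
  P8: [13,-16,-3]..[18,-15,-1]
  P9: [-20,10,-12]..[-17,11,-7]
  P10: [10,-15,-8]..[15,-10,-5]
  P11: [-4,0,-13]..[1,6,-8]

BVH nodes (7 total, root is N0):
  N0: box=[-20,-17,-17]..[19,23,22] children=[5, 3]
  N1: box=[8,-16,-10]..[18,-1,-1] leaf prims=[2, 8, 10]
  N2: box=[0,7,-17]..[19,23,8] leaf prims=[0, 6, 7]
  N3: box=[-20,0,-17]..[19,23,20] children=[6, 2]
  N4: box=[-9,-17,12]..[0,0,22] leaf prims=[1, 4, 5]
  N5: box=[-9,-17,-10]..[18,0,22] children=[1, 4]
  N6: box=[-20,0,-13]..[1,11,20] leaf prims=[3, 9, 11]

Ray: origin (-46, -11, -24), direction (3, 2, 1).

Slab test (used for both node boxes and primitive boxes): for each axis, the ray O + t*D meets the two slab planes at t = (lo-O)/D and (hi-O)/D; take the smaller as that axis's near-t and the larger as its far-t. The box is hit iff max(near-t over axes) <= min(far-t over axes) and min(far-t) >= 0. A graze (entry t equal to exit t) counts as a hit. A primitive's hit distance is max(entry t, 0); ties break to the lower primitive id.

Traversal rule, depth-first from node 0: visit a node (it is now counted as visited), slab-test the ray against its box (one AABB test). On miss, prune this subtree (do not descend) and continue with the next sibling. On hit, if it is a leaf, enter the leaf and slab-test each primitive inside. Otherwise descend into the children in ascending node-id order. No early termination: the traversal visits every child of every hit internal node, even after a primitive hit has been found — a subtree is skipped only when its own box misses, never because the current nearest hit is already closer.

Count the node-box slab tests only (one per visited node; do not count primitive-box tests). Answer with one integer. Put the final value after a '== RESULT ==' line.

Walk:
N0 x:[26/3,65/3] y:[-3,17] z:[7,46] -> hit [26/3,17], descend [3, 5]
  N3 x:[26/3,65/3] y:[11/2,17] z:[7,44] -> hit [26/3,17], descend [2, 6]
    N2 x:[46/3,65/3] y:[9,17] z:[7,32] -> hit [46/3,17] leaf, test {P0(miss), P6(miss), P7@t=46/3}
    N6 x:[26/3,47/3] y:[11/2,11] z:[11,44] -> hit [11,11] leaf, test {P3(miss), P9(miss), P11(miss)}
  N5 x:[37/3,64/3] y:[-3,11/2] z:[14,46] -> miss, prune

Summary -> nodes [0, 3, 2, 6, 5]; box-tests=5; leaf-entries=2; first=P7

== RESULT ==
5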